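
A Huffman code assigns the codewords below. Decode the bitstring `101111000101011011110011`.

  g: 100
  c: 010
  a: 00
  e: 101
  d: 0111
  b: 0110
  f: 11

Read left to right; each codeword is recognised as soon as it completes (prefix code):
  101→e | 11→f | 100→g | 010→c | 101→e | 101→e | 11→f | 100→g | 11→f
Decoded message: efgceefgf

efgceefgf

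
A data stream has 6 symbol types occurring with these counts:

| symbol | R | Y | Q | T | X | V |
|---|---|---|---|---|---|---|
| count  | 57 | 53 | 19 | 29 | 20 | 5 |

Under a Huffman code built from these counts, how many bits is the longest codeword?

Merge the two lowest-weight nodes at each step:
combine V(5), Q(19) → 24
combine X(20), 24 → 44
combine T(29), 44 → 73
combine Y(53), R(57) → 110
combine 73, 110 → 183
The first pair merged (V, Q) ends up deepest, at depth 4.

4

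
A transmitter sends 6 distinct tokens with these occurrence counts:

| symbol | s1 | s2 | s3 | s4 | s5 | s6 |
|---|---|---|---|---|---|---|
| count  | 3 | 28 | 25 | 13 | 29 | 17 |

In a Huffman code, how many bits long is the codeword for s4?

Build the tree from the bottom:
combine s1(3), s4(13) → 16
combine 16, s6(17) → 33
combine s3(25), s2(28) → 53
combine s5(29), 33 → 62
combine 53, 62 → 115
The subtree containing s4 is merged 4 times, so code length = 4.

4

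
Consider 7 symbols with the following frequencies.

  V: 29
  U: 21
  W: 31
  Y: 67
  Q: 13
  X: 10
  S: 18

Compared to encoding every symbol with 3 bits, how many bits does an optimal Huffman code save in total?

Fixed-length: 3 bits × 189 symbols = 567 bits.
Huffman merges:
combine X(10), Q(13) → 23
combine S(18), U(21) → 39
combine 23, V(29) → 52
combine W(31), 39 → 70
combine 52, Y(67) → 119
combine 70, 119 → 189
Huffman total = 23 + 39 + 52 + 70 + 119 + 189 = 492 bits.
Saving = 567 − 492 = 75 bits.

75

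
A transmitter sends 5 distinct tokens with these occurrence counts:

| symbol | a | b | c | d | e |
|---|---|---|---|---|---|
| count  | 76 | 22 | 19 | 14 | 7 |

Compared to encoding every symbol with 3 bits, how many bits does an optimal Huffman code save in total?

153

Fixed-length: 3 bits × 138 symbols = 414 bits.
Huffman merges:
merge e(7) and d(14): 21
merge c(19) and 21: 40
merge b(22) and 40: 62
merge 62 and a(76): 138
Huffman total = 21 + 40 + 62 + 138 = 261 bits.
Saving = 414 − 261 = 153 bits.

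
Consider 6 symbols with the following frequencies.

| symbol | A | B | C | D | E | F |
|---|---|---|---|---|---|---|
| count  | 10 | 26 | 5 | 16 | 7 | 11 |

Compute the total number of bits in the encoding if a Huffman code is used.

183

Merge the two smallest weights repeatedly:
combine C(5), E(7) → 12
combine A(10), F(11) → 21
combine 12, D(16) → 28
combine 21, B(26) → 47
combine 28, 47 → 75
Total encoded bits = sum of merged weights = 12 + 21 + 28 + 47 + 75 = 183.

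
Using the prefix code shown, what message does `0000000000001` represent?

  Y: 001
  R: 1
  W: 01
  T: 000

TTTTR

Read left to right; each codeword is recognised as soon as it completes (prefix code):
  000→T | 000→T | 000→T | 000→T | 1→R
Decoded message: TTTTR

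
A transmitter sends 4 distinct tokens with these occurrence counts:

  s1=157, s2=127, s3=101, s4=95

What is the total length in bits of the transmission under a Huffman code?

Build the Huffman tree bottom-up:
combine s4(95), s3(101) → 196
combine s2(127), s1(157) → 284
combine 196, 284 → 480
Total encoded bits = sum of merged weights = 196 + 284 + 480 = 960.

960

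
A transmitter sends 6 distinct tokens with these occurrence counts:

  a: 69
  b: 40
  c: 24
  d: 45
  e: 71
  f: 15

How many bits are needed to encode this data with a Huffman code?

Merge the two smallest weights repeatedly:
f(15) + c(24) → 39
39 + b(40) → 79
d(45) + a(69) → 114
e(71) + 79 → 150
114 + 150 → 264
The encoded length is the sum of every internal node's weight: 39 + 79 + 114 + 150 + 264 = 646 bits.

646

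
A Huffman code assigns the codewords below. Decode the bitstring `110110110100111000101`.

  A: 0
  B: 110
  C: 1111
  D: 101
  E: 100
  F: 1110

BBBEFAAD

Read left to right; each codeword is recognised as soon as it completes (prefix code):
  110→B | 110→B | 110→B | 100→E | 1110→F | 0→A | 0→A | 101→D
Decoded message: BBBEFAAD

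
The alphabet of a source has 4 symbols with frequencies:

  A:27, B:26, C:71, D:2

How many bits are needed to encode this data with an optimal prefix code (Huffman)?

209

Merge the two smallest weights repeatedly:
D(2) + B(26) → 28
A(27) + 28 → 55
55 + C(71) → 126
Each symbol's bit-cost is frequency × depth; summing gives 209 bits (equivalently 28 + 55 + 126).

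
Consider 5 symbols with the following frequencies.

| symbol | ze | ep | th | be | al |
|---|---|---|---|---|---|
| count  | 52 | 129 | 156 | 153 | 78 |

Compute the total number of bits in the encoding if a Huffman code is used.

1266

Build the Huffman tree bottom-up:
merge ze(52) and al(78): 130
merge ep(129) and 130: 259
merge be(153) and th(156): 309
merge 259 and 309: 568
Total encoded bits = sum of merged weights = 130 + 259 + 309 + 568 = 1266.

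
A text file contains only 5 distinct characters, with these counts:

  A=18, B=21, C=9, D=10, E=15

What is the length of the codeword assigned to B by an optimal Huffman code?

2

Build the tree from the bottom:
merge C(9) and D(10): 19
merge E(15) and A(18): 33
merge 19 and B(21): 40
merge 33 and 40: 73
B's leaf is at depth 2, giving a 2-bit codeword.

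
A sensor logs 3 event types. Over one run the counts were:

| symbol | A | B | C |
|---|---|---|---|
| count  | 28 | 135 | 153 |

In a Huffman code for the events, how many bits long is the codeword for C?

Build the tree from the bottom:
A(28) + B(135) → 163
C(153) + 163 → 316
C is a child of the root — depth 1, so its codeword is a single bit.

1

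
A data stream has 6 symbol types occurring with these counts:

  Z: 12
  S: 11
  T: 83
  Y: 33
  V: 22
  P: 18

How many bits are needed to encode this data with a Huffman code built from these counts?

Greedily combine the two least-frequent nodes:
merge S(11) and Z(12): 23
merge P(18) and V(22): 40
merge 23 and Y(33): 56
merge 40 and 56: 96
merge T(83) and 96: 179
The encoded length is the sum of every internal node's weight: 23 + 40 + 56 + 96 + 179 = 394 bits.

394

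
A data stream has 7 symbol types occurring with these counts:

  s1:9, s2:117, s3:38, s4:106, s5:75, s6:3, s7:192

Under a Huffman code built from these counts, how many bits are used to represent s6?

Huffman merges, smallest pair first:
s6(3) + s1(9) → 12
12 + s3(38) → 50
50 + s5(75) → 125
s4(106) + s2(117) → 223
125 + s7(192) → 317
223 + 317 → 540
The subtree containing s6 is merged 5 times, so code length = 5.

5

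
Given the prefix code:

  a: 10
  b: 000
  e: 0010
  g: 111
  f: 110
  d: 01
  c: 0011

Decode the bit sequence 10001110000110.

Read left to right; each codeword is recognised as soon as it completes (prefix code):
  10→a | 0011→c | 10→a | 000→b | 110→f
Decoded message: acabf

acabf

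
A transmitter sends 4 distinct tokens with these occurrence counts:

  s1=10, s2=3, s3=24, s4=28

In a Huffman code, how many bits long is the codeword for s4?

Build the tree from the bottom:
s2(3) + s1(10) → 13
13 + s3(24) → 37
s4(28) + 37 → 65
s4 is merged only at the final step, so code length = 1.

1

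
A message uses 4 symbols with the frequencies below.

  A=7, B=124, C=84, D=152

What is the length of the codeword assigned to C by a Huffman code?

Huffman merges, smallest pair first:
A(7) + C(84) → 91
91 + B(124) → 215
D(152) + 215 → 367
The subtree containing C is merged 3 times, so code length = 3.

3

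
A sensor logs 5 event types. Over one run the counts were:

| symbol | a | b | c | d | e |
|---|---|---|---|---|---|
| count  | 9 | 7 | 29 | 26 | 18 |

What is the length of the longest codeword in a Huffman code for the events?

Merge the two lowest-weight nodes at each step:
b(7) + a(9) → 16
16 + e(18) → 34
d(26) + c(29) → 55
34 + 55 → 89
The first pair merged (b, a) ends up deepest, at depth 3.

3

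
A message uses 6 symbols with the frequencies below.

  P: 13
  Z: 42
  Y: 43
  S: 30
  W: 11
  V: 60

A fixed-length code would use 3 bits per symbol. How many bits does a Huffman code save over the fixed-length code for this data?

121

Fixed-length: 3 bits × 199 symbols = 597 bits.
Huffman merges:
merge W(11) and P(13): 24
merge 24 and S(30): 54
merge Z(42) and Y(43): 85
merge 54 and V(60): 114
merge 85 and 114: 199
Huffman total = 24 + 54 + 85 + 114 + 199 = 476 bits.
Saving = 597 − 476 = 121 bits.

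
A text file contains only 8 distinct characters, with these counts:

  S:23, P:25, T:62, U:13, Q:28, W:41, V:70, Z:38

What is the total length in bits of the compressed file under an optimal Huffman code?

857

Greedily combine the two least-frequent nodes:
U(13) + S(23) → 36
P(25) + Q(28) → 53
36 + Z(38) → 74
W(41) + 53 → 94
T(62) + V(70) → 132
74 + 94 → 168
132 + 168 → 300
The encoded length is the sum of every internal node's weight: 36 + 53 + 74 + 94 + 132 + 168 + 300 = 857 bits.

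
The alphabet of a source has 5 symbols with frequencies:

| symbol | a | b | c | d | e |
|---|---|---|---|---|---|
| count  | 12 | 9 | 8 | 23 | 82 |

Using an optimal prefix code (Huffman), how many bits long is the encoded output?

232

Greedily combine the two least-frequent nodes:
merge c(8) and b(9): 17
merge a(12) and 17: 29
merge d(23) and 29: 52
merge 52 and e(82): 134
Each symbol's bit-cost is frequency × depth; summing gives 232 bits (equivalently 17 + 29 + 52 + 134).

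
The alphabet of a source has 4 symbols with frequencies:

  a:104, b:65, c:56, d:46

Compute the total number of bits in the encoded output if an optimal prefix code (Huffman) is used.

Greedily combine the two least-frequent nodes:
d(46) + c(56) → 102
b(65) + 102 → 167
a(104) + 167 → 271
Each symbol's bit-cost is frequency × depth; summing gives 540 bits (equivalently 102 + 167 + 271).

540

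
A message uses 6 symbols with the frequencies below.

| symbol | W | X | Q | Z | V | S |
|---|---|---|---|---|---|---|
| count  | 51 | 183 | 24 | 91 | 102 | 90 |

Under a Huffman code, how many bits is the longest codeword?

4

Merge the two lowest-weight nodes at each step:
merge Q(24) and W(51): 75
merge 75 and S(90): 165
merge Z(91) and V(102): 193
merge 165 and X(183): 348
merge 193 and 348: 541
The first pair merged (Q, W) ends up deepest, at depth 4.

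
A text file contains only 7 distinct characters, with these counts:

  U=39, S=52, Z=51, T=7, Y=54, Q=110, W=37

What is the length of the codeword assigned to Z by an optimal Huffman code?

Huffman merges, smallest pair first:
combine T(7), W(37) → 44
combine U(39), 44 → 83
combine Z(51), S(52) → 103
combine Y(54), 83 → 137
combine 103, Q(110) → 213
combine 137, 213 → 350
Z sits 3 levels below the root, so its codeword is 3 bits.

3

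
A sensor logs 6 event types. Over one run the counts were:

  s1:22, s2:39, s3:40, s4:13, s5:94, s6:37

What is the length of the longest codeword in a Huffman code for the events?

4

Merge the two lowest-weight nodes at each step:
s4(13) + s1(22) → 35
35 + s6(37) → 72
s2(39) + s3(40) → 79
72 + 79 → 151
s5(94) + 151 → 245
Maximum depth reached is 4.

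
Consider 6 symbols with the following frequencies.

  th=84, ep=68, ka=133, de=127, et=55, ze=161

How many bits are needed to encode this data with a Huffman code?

Merge the two smallest weights repeatedly:
combine et(55), ep(68) → 123
combine th(84), 123 → 207
combine de(127), ka(133) → 260
combine ze(161), 207 → 368
combine 260, 368 → 628
The encoded length is the sum of every internal node's weight: 123 + 207 + 260 + 368 + 628 = 1586 bits.

1586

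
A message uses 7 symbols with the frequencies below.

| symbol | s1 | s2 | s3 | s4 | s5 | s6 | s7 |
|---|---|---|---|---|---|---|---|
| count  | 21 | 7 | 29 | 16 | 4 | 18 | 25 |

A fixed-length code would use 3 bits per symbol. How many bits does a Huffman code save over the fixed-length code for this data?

Fixed-length: 3 bits × 120 symbols = 360 bits.
Huffman merges:
merge s5(4) and s2(7): 11
merge 11 and s4(16): 27
merge s6(18) and s1(21): 39
merge s7(25) and 27: 52
merge s3(29) and 39: 68
merge 52 and 68: 120
Huffman total = 11 + 27 + 39 + 52 + 68 + 120 = 317 bits.
Saving = 360 − 317 = 43 bits.

43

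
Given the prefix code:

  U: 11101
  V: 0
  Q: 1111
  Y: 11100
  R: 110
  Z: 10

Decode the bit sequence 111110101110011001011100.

Read left to right; each codeword is recognised as soon as it completes (prefix code):
  1111→Q | 10→Z | 10→Z | 11100→Y | 110→R | 0→V | 10→Z | 11100→Y
Decoded message: QZZYRVZY

QZZYRVZY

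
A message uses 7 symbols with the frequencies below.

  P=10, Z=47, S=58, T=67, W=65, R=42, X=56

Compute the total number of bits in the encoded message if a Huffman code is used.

955

Greedily combine the two least-frequent nodes:
P(10) + R(42) → 52
Z(47) + 52 → 99
X(56) + S(58) → 114
W(65) + T(67) → 132
99 + 114 → 213
132 + 213 → 345
Each symbol's bit-cost is frequency × depth; summing gives 955 bits (equivalently 52 + 99 + 114 + 132 + 213 + 345).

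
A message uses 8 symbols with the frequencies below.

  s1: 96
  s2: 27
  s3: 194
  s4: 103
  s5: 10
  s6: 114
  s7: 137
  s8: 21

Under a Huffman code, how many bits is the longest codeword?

5

Merge the two lowest-weight nodes at each step:
s5(10) + s8(21) → 31
s2(27) + 31 → 58
58 + s1(96) → 154
s4(103) + s6(114) → 217
s7(137) + 154 → 291
s3(194) + 217 → 411
291 + 411 → 702
Maximum depth reached is 5.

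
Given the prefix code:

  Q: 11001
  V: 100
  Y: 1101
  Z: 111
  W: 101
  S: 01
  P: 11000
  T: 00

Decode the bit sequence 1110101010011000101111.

Read left to right; each codeword is recognised as soon as it completes (prefix code):
  111→Z | 01→S | 01→S | 01→S | 00→T | 11000→P | 101→W | 111→Z
Decoded message: ZSSSTPWZ

ZSSSTPWZ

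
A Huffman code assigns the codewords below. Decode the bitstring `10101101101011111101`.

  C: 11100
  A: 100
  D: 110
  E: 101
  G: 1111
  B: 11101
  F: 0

EFDDEGE

Read left to right; each codeword is recognised as soon as it completes (prefix code):
  101→E | 0→F | 110→D | 110→D | 101→E | 1111→G | 101→E
Decoded message: EFDDEGE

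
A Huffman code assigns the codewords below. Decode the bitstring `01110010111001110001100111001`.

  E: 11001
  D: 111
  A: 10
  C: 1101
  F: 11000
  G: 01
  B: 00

Read left to right; each codeword is recognised as soon as it completes (prefix code):
  01→G | 11001→E | 01→G | 11001→E | 11000→F | 11001→E | 11001→E
Decoded message: GEGEFEE

GEGEFEE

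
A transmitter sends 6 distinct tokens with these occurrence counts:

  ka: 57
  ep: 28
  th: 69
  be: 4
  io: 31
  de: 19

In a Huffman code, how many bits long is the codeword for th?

2

Huffman merges, smallest pair first:
be(4) + de(19) → 23
23 + ep(28) → 51
io(31) + 51 → 82
ka(57) + th(69) → 126
82 + 126 → 208
The subtree containing th is merged 2 times, so code length = 2.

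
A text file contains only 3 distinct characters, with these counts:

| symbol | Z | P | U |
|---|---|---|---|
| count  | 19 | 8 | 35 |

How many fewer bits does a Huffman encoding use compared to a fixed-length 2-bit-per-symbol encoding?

35

Fixed-length: 2 bits × 62 symbols = 124 bits.
Huffman merges:
merge P(8) and Z(19): 27
merge 27 and U(35): 62
Huffman total = 27 + 62 = 89 bits.
Saving = 124 − 89 = 35 bits.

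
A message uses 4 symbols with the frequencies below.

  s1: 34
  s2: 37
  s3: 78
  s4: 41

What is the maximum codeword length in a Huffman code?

Merge the two lowest-weight nodes at each step:
combine s1(34), s2(37) → 71
combine s4(41), 71 → 112
combine s3(78), 112 → 190
Maximum depth reached is 3.

3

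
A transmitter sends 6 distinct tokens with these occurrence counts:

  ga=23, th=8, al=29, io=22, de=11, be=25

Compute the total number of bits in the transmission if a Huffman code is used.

296

Merge the two smallest weights repeatedly:
combine th(8), de(11) → 19
combine 19, io(22) → 41
combine ga(23), be(25) → 48
combine al(29), 41 → 70
combine 48, 70 → 118
Each symbol's bit-cost is frequency × depth; summing gives 296 bits (equivalently 19 + 41 + 48 + 70 + 118).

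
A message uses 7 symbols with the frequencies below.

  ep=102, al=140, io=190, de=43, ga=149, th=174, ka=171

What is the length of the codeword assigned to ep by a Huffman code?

Repeatedly merge the two smallest:
de(43) + ep(102) → 145
al(140) + 145 → 285
ga(149) + ka(171) → 320
th(174) + io(190) → 364
285 + 320 → 605
364 + 605 → 969
ep's leaf is at depth 4, giving a 4-bit codeword.

4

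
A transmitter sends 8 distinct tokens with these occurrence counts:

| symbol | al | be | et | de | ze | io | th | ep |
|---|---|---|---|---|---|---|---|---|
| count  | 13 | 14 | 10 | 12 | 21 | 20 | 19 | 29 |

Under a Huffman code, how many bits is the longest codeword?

4

Merge the two lowest-weight nodes at each step:
combine et(10), de(12) → 22
combine al(13), be(14) → 27
combine th(19), io(20) → 39
combine ze(21), 22 → 43
combine 27, ep(29) → 56
combine 39, 43 → 82
combine 56, 82 → 138
Maximum depth reached is 4.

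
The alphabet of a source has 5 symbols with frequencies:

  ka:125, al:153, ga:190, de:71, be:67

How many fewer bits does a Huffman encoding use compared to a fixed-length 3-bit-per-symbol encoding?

Fixed-length: 3 bits × 606 symbols = 1818 bits.
Huffman merges:
combine be(67), de(71) → 138
combine ka(125), 138 → 263
combine al(153), ga(190) → 343
combine 263, 343 → 606
Huffman total = 138 + 263 + 343 + 606 = 1350 bits.
Saving = 1818 − 1350 = 468 bits.

468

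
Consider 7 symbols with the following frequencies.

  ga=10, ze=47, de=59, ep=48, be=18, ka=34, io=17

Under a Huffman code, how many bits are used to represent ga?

5

Repeatedly merge the two smallest:
combine ga(10), io(17) → 27
combine be(18), 27 → 45
combine ka(34), 45 → 79
combine ze(47), ep(48) → 95
combine de(59), 79 → 138
combine 95, 138 → 233
ga's leaf is at depth 5, giving a 5-bit codeword.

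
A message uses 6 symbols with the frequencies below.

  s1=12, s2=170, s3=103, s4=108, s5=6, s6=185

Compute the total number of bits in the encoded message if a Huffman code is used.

1307

Build the Huffman tree bottom-up:
s5(6) + s1(12) → 18
18 + s3(103) → 121
s4(108) + 121 → 229
s2(170) + s6(185) → 355
229 + 355 → 584
Total encoded bits = sum of merged weights = 18 + 121 + 229 + 355 + 584 = 1307.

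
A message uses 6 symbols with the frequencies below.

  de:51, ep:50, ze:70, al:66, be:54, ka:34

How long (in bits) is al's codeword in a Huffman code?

Huffman merges, smallest pair first:
ka(34) + ep(50) → 84
de(51) + be(54) → 105
al(66) + ze(70) → 136
84 + 105 → 189
136 + 189 → 325
al sits 2 levels below the root, so its codeword is 2 bits.

2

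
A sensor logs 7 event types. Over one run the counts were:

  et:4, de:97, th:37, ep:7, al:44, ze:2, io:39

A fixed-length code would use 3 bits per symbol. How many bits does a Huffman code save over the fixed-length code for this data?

Fixed-length: 3 bits × 230 symbols = 690 bits.
Huffman merges:
combine ze(2), et(4) → 6
combine 6, ep(7) → 13
combine 13, th(37) → 50
combine io(39), al(44) → 83
combine 50, 83 → 133
combine de(97), 133 → 230
Huffman total = 6 + 13 + 50 + 83 + 133 + 230 = 515 bits.
Saving = 690 − 515 = 175 bits.

175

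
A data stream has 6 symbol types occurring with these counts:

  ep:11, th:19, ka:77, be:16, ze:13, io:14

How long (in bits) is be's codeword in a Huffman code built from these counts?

3

Build the tree from the bottom:
merge ep(11) and ze(13): 24
merge io(14) and be(16): 30
merge th(19) and 24: 43
merge 30 and 43: 73
merge 73 and ka(77): 150
The subtree containing be is merged 3 times, so code length = 3.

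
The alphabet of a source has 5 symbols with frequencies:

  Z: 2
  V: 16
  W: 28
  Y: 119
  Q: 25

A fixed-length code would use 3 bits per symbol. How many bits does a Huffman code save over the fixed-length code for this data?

248

Fixed-length: 3 bits × 190 symbols = 570 bits.
Huffman merges:
Z(2) + V(16) → 18
18 + Q(25) → 43
W(28) + 43 → 71
71 + Y(119) → 190
Huffman total = 18 + 43 + 71 + 190 = 322 bits.
Saving = 570 − 322 = 248 bits.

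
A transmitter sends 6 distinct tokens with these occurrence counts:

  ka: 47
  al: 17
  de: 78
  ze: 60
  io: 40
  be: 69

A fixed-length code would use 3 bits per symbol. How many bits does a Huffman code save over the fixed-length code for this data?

150

Fixed-length: 3 bits × 311 symbols = 933 bits.
Huffman merges:
combine al(17), io(40) → 57
combine ka(47), 57 → 104
combine ze(60), be(69) → 129
combine de(78), 104 → 182
combine 129, 182 → 311
Huffman total = 57 + 104 + 129 + 182 + 311 = 783 bits.
Saving = 933 − 783 = 150 bits.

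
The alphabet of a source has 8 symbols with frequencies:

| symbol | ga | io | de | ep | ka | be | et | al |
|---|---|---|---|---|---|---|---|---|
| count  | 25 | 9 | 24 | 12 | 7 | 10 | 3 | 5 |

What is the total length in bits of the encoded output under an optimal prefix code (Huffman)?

Greedily combine the two least-frequent nodes:
et(3) + al(5) → 8
ka(7) + 8 → 15
io(9) + be(10) → 19
ep(12) + 15 → 27
19 + de(24) → 43
ga(25) + 27 → 52
43 + 52 → 95
Total encoded bits = sum of merged weights = 8 + 15 + 19 + 27 + 43 + 52 + 95 = 259.

259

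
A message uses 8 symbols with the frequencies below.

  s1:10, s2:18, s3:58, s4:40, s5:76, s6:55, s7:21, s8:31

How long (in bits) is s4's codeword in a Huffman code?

Huffman merges, smallest pair first:
combine s1(10), s2(18) → 28
combine s7(21), 28 → 49
combine s8(31), s4(40) → 71
combine 49, s6(55) → 104
combine s3(58), 71 → 129
combine s5(76), 104 → 180
combine 129, 180 → 309
The subtree containing s4 is merged 3 times, so code length = 3.

3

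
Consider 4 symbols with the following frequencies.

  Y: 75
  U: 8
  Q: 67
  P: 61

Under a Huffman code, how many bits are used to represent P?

3

Build the tree from the bottom:
combine U(8), P(61) → 69
combine Q(67), 69 → 136
combine Y(75), 136 → 211
The subtree containing P is merged 3 times, so code length = 3.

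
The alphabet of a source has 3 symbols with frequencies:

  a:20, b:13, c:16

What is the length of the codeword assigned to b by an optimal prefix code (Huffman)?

2

Huffman merges, smallest pair first:
merge b(13) and c(16): 29
merge a(20) and 29: 49
The subtree containing b is merged 2 times, so code length = 2.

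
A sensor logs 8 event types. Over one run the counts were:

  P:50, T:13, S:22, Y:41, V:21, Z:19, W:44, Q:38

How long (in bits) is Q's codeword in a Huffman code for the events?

Repeatedly merge the two smallest:
T(13) + Z(19) → 32
V(21) + S(22) → 43
32 + Q(38) → 70
Y(41) + 43 → 84
W(44) + P(50) → 94
70 + 84 → 154
94 + 154 → 248
Q's leaf is at depth 3, giving a 3-bit codeword.

3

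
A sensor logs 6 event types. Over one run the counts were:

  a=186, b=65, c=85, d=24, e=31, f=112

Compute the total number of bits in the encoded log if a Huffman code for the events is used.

Greedily combine the two least-frequent nodes:
combine d(24), e(31) → 55
combine 55, b(65) → 120
combine c(85), f(112) → 197
combine 120, a(186) → 306
combine 197, 306 → 503
Total encoded bits = sum of merged weights = 55 + 120 + 197 + 306 + 503 = 1181.

1181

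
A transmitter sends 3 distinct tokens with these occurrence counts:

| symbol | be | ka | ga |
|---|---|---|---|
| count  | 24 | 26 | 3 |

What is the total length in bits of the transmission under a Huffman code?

80

Greedily combine the two least-frequent nodes:
ga(3) + be(24) → 27
ka(26) + 27 → 53
The encoded length is the sum of every internal node's weight: 27 + 53 = 80 bits.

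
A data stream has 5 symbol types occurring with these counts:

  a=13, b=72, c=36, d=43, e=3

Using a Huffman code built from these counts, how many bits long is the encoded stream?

330

Build the Huffman tree bottom-up:
combine e(3), a(13) → 16
combine 16, c(36) → 52
combine d(43), 52 → 95
combine b(72), 95 → 167
Total encoded bits = sum of merged weights = 16 + 52 + 95 + 167 = 330.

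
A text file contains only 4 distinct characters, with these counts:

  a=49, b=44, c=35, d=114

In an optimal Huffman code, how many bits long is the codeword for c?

Huffman merges, smallest pair first:
merge c(35) and b(44): 79
merge a(49) and 79: 128
merge d(114) and 128: 242
c's leaf is at depth 3, giving a 3-bit codeword.

3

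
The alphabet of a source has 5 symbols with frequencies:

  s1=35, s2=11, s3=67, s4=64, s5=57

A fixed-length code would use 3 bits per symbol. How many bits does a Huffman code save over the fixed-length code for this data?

188

Fixed-length: 3 bits × 234 symbols = 702 bits.
Huffman merges:
combine s2(11), s1(35) → 46
combine 46, s5(57) → 103
combine s4(64), s3(67) → 131
combine 103, 131 → 234
Huffman total = 46 + 103 + 131 + 234 = 514 bits.
Saving = 702 − 514 = 188 bits.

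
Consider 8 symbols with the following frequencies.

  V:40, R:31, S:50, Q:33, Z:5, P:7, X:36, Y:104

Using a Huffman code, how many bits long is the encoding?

Merge the two smallest weights repeatedly:
combine Z(5), P(7) → 12
combine 12, R(31) → 43
combine Q(33), X(36) → 69
combine V(40), 43 → 83
combine S(50), 69 → 119
combine 83, Y(104) → 187
combine 119, 187 → 306
Total encoded bits = sum of merged weights = 12 + 43 + 69 + 83 + 119 + 187 + 306 = 819.

819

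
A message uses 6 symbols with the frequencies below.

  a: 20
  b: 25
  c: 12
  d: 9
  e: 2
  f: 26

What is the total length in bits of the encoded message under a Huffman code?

Merge the two smallest weights repeatedly:
e(2) + d(9) → 11
11 + c(12) → 23
a(20) + 23 → 43
b(25) + f(26) → 51
43 + 51 → 94
The encoded length is the sum of every internal node's weight: 11 + 23 + 43 + 51 + 94 = 222 bits.

222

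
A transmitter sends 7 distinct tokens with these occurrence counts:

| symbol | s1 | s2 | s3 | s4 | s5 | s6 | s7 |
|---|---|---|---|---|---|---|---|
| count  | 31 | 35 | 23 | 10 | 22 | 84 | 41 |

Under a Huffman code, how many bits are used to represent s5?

4

Huffman merges, smallest pair first:
s4(10) + s5(22) → 32
s3(23) + s1(31) → 54
32 + s2(35) → 67
s7(41) + 54 → 95
67 + s6(84) → 151
95 + 151 → 246
The subtree containing s5 is merged 4 times, so code length = 4.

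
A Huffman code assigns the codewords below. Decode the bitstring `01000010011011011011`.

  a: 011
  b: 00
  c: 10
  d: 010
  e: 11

dbdaaaa

Read left to right; each codeword is recognised as soon as it completes (prefix code):
  010→d | 00→b | 010→d | 011→a | 011→a | 011→a | 011→a
Decoded message: dbdaaaa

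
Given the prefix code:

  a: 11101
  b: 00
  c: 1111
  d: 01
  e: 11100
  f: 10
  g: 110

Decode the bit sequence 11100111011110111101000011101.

Read left to right; each codeword is recognised as soon as it completes (prefix code):
  11100→e | 11101→a | 11101→a | 11101→a | 00→b | 00→b | 11101→a
Decoded message: eaaabba

eaaabba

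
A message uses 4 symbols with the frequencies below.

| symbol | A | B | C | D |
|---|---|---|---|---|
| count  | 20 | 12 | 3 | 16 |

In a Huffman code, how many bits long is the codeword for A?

1

Repeatedly merge the two smallest:
C(3) + B(12) → 15
15 + D(16) → 31
A(20) + 31 → 51
A is merged only at the final step, so code length = 1.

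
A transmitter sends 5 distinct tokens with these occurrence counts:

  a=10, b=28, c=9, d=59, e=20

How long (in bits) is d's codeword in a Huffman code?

Huffman merges, smallest pair first:
c(9) + a(10) → 19
19 + e(20) → 39
b(28) + 39 → 67
d(59) + 67 → 126
d is merged only at the final step, so code length = 1.

1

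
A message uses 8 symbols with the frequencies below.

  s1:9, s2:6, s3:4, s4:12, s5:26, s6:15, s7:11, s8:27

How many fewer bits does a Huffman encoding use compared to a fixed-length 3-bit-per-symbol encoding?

Fixed-length: 3 bits × 110 symbols = 330 bits.
Huffman merges:
merge s3(4) and s2(6): 10
merge s1(9) and 10: 19
merge s7(11) and s4(12): 23
merge s6(15) and 19: 34
merge 23 and s5(26): 49
merge s8(27) and 34: 61
merge 49 and 61: 110
Huffman total = 10 + 19 + 23 + 34 + 49 + 61 + 110 = 306 bits.
Saving = 330 − 306 = 24 bits.

24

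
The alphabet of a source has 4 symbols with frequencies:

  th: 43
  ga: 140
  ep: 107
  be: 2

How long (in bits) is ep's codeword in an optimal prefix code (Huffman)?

Build the tree from the bottom:
combine be(2), th(43) → 45
combine 45, ep(107) → 152
combine ga(140), 152 → 292
ep sits 2 levels below the root, so its codeword is 2 bits.

2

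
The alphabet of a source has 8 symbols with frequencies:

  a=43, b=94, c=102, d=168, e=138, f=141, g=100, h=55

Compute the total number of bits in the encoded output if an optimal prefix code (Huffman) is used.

Build the Huffman tree bottom-up:
merge a(43) and h(55): 98
merge b(94) and 98: 192
merge g(100) and c(102): 202
merge e(138) and f(141): 279
merge d(168) and 192: 360
merge 202 and 279: 481
merge 360 and 481: 841
Each symbol's bit-cost is frequency × depth; summing gives 2453 bits (equivalently 98 + 192 + 202 + 279 + 360 + 481 + 841).

2453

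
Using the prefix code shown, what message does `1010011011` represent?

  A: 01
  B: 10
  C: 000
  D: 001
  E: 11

BBABE

Read left to right; each codeword is recognised as soon as it completes (prefix code):
  10→B | 10→B | 01→A | 10→B | 11→E
Decoded message: BBABE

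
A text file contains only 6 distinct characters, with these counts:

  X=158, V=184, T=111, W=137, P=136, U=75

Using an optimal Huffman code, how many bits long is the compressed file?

Merge the two smallest weights repeatedly:
combine U(75), T(111) → 186
combine P(136), W(137) → 273
combine X(158), V(184) → 342
combine 186, 273 → 459
combine 342, 459 → 801
Each symbol's bit-cost is frequency × depth; summing gives 2061 bits (equivalently 186 + 273 + 342 + 459 + 801).

2061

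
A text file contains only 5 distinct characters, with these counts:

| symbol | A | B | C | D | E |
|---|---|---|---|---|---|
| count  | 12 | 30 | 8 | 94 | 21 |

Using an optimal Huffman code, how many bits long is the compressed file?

297

Greedily combine the two least-frequent nodes:
merge C(8) and A(12): 20
merge 20 and E(21): 41
merge B(30) and 41: 71
merge 71 and D(94): 165
The encoded length is the sum of every internal node's weight: 20 + 41 + 71 + 165 = 297 bits.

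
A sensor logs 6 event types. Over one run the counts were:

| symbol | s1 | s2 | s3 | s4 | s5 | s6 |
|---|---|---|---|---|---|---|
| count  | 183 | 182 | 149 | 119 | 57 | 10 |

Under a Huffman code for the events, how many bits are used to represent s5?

Build the tree from the bottom:
s6(10) + s5(57) → 67
67 + s4(119) → 186
s3(149) + s2(182) → 331
s1(183) + 186 → 369
331 + 369 → 700
s5's leaf is at depth 4, giving a 4-bit codeword.

4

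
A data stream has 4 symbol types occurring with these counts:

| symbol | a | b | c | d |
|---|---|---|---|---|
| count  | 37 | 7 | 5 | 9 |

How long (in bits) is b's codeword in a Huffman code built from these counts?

Build the tree from the bottom:
c(5) + b(7) → 12
d(9) + 12 → 21
21 + a(37) → 58
b sits 3 levels below the root, so its codeword is 3 bits.

3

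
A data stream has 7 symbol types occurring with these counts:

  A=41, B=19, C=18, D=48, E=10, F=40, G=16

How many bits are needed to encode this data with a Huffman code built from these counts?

Greedily combine the two least-frequent nodes:
combine E(10), G(16) → 26
combine C(18), B(19) → 37
combine 26, 37 → 63
combine F(40), A(41) → 81
combine D(48), 63 → 111
combine 81, 111 → 192
Each symbol's bit-cost is frequency × depth; summing gives 510 bits (equivalently 26 + 37 + 63 + 81 + 111 + 192).

510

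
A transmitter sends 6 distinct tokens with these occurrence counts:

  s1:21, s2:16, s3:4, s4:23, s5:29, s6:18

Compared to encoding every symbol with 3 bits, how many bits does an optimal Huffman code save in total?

53

Fixed-length: 3 bits × 111 symbols = 333 bits.
Huffman merges:
s3(4) + s2(16) → 20
s6(18) + 20 → 38
s1(21) + s4(23) → 44
s5(29) + 38 → 67
44 + 67 → 111
Huffman total = 20 + 38 + 44 + 67 + 111 = 280 bits.
Saving = 333 − 280 = 53 bits.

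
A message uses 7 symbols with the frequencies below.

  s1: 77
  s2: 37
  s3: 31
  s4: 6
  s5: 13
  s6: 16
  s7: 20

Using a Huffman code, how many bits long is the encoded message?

500

Merge the two smallest weights repeatedly:
s4(6) + s5(13) → 19
s6(16) + 19 → 35
s7(20) + s3(31) → 51
35 + s2(37) → 72
51 + 72 → 123
s1(77) + 123 → 200
Each symbol's bit-cost is frequency × depth; summing gives 500 bits (equivalently 19 + 35 + 51 + 72 + 123 + 200).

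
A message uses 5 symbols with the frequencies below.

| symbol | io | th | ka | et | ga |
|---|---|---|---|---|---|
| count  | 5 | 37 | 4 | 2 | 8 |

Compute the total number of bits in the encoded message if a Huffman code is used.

92

Merge the two smallest weights repeatedly:
et(2) + ka(4) → 6
io(5) + 6 → 11
ga(8) + 11 → 19
19 + th(37) → 56
Total encoded bits = sum of merged weights = 6 + 11 + 19 + 56 = 92.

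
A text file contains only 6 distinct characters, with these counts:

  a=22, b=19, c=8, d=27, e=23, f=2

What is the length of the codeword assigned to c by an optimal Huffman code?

Huffman merges, smallest pair first:
f(2) + c(8) → 10
10 + b(19) → 29
a(22) + e(23) → 45
d(27) + 29 → 56
45 + 56 → 101
c's leaf is at depth 4, giving a 4-bit codeword.

4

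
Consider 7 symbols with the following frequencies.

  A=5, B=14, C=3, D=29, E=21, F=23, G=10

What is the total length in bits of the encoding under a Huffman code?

268

Merge the two smallest weights repeatedly:
C(3) + A(5) → 8
8 + G(10) → 18
B(14) + 18 → 32
E(21) + F(23) → 44
D(29) + 32 → 61
44 + 61 → 105
Total encoded bits = sum of merged weights = 8 + 18 + 32 + 44 + 61 + 105 = 268.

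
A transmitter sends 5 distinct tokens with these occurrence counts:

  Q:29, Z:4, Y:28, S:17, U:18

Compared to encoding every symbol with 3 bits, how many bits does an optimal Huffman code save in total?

Fixed-length: 3 bits × 96 symbols = 288 bits.
Huffman merges:
combine Z(4), S(17) → 21
combine U(18), 21 → 39
combine Y(28), Q(29) → 57
combine 39, 57 → 96
Huffman total = 21 + 39 + 57 + 96 = 213 bits.
Saving = 288 − 213 = 75 bits.

75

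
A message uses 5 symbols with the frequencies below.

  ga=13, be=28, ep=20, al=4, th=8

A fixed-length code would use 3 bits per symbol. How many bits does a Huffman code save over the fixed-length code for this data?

64

Fixed-length: 3 bits × 73 symbols = 219 bits.
Huffman merges:
al(4) + th(8) → 12
12 + ga(13) → 25
ep(20) + 25 → 45
be(28) + 45 → 73
Huffman total = 12 + 25 + 45 + 73 = 155 bits.
Saving = 219 − 155 = 64 bits.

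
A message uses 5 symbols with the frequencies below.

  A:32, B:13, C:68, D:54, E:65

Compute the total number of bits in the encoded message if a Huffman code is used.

Build the Huffman tree bottom-up:
combine B(13), A(32) → 45
combine 45, D(54) → 99
combine E(65), C(68) → 133
combine 99, 133 → 232
The encoded length is the sum of every internal node's weight: 45 + 99 + 133 + 232 = 509 bits.

509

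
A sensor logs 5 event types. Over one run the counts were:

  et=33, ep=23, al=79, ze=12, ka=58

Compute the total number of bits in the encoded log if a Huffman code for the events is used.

434

Merge the two smallest weights repeatedly:
ze(12) + ep(23) → 35
et(33) + 35 → 68
ka(58) + 68 → 126
al(79) + 126 → 205
Each symbol's bit-cost is frequency × depth; summing gives 434 bits (equivalently 35 + 68 + 126 + 205).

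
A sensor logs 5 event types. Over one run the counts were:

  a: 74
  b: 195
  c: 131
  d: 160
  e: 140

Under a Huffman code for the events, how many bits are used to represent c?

Repeatedly merge the two smallest:
merge a(74) and c(131): 205
merge e(140) and d(160): 300
merge b(195) and 205: 400
merge 300 and 400: 700
c's leaf is at depth 3, giving a 3-bit codeword.

3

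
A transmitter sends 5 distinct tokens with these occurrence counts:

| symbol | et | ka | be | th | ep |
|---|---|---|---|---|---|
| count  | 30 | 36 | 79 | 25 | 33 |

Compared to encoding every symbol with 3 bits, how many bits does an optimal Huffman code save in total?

Fixed-length: 3 bits × 203 symbols = 609 bits.
Huffman merges:
th(25) + et(30) → 55
ep(33) + ka(36) → 69
55 + 69 → 124
be(79) + 124 → 203
Huffman total = 55 + 69 + 124 + 203 = 451 bits.
Saving = 609 − 451 = 158 bits.

158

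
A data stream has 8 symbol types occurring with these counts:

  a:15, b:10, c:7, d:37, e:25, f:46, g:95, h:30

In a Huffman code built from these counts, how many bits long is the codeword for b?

Huffman merges, smallest pair first:
combine c(7), b(10) → 17
combine a(15), 17 → 32
combine e(25), h(30) → 55
combine 32, d(37) → 69
combine f(46), 55 → 101
combine 69, g(95) → 164
combine 101, 164 → 265
b sits 5 levels below the root, so its codeword is 5 bits.

5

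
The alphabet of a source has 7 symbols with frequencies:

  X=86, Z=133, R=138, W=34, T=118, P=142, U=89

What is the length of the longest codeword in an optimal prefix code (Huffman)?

4

Merge the two lowest-weight nodes at each step:
W(34) + X(86) → 120
U(89) + T(118) → 207
120 + Z(133) → 253
R(138) + P(142) → 280
207 + 253 → 460
280 + 460 → 740
The first pair merged (W, X) ends up deepest, at depth 4.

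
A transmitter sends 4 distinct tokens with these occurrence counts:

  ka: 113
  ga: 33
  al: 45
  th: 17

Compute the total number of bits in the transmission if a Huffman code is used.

353

Merge the two smallest weights repeatedly:
combine th(17), ga(33) → 50
combine al(45), 50 → 95
combine 95, ka(113) → 208
Total encoded bits = sum of merged weights = 50 + 95 + 208 = 353.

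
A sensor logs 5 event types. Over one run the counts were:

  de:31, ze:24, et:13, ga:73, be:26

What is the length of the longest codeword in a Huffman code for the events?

3

Merge the two lowest-weight nodes at each step:
merge et(13) and ze(24): 37
merge be(26) and de(31): 57
merge 37 and 57: 94
merge ga(73) and 94: 167
The first pair merged (et, ze) ends up deepest, at depth 3.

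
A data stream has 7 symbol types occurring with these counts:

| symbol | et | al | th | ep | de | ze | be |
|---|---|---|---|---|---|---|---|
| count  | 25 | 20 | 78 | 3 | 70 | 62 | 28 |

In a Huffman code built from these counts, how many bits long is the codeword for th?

Huffman merges, smallest pair first:
ep(3) + al(20) → 23
23 + et(25) → 48
be(28) + 48 → 76
ze(62) + de(70) → 132
76 + th(78) → 154
132 + 154 → 286
th sits 2 levels below the root, so its codeword is 2 bits.

2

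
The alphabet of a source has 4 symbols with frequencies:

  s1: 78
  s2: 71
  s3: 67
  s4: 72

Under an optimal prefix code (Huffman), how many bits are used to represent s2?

Build the tree from the bottom:
s3(67) + s2(71) → 138
s4(72) + s1(78) → 150
138 + 150 → 288
s2 sits 2 levels below the root, so its codeword is 2 bits.

2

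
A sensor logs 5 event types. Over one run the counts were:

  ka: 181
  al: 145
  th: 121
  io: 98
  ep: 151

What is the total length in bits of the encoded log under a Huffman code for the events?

1611

Merge the two smallest weights repeatedly:
merge io(98) and th(121): 219
merge al(145) and ep(151): 296
merge ka(181) and 219: 400
merge 296 and 400: 696
Total encoded bits = sum of merged weights = 219 + 296 + 400 + 696 = 1611.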